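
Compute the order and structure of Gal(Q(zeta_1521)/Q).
|Gal(Q(zeta_1521)/Q)| = phi(1521) = 936; group ≅ (Z/1521Z)^* ≅ Z/6Z × Z/156Z

The n-th cyclotomic polynomial Φ_1521(x) is the minimal polynomial of zeta_1521 over Q and has degree phi(1521) = 936. So Q(zeta_1521) is a degree-936 Galois extension with Galois group (Z/1521Z)^*. By CRT, (Z/1521Z)^* ≅ (Z/9Z)^* × (Z/169Z)^*. Each prime-power unit group is (Z/9Z)^* ≅ Z/6Z; (Z/169Z)^* ≅ Z/156Z. Hence Gal(Q(zeta_1521)/Q) ≅ Z/6Z × Z/156Z.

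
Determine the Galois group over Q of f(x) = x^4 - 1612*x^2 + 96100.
Gal(K/Q) = Z/2Z (cyclic of order 2)

f factors as (x^2 - 1550)(x^2 - 62), so the splitting field is K = Q(sqrt(1550), sqrt(62)). The squarefree part of 1550 is 62 and the squarefree part of 62 is also 62, so sqrt(1550) and sqrt(62) are both rational multiples of sqrt(62). Hence Q(sqrt(1550)) = Q(sqrt(62)) = Q(sqrt(62)), and the splitting field collapses to a single degree-2 extension with Galois group Z/2Z.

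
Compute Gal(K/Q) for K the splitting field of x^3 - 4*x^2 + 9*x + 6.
Gal(K/Q) = S_3 (symmetric group of order 6)

Compute the discriminant of x^3 + (-4)*x^2 + (9)*x + (6): Δ = -4944. Since Δ is not a rational square, the Galois group is not contained in A_3; it must be the full S_3 (irreducibility of the cubic rules out anything smaller).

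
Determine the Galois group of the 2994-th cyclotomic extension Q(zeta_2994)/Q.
|Gal(Q(zeta_2994)/Q)| = phi(2994) = 996; group ≅ (Z/2994Z)^* ≅ Z/2Z × Z/498Z

The n-th cyclotomic polynomial Φ_2994(x) is the minimal polynomial of zeta_2994 over Q and has degree phi(2994) = 996. So Q(zeta_2994) is a degree-996 Galois extension with Galois group (Z/2994Z)^*. By CRT, (Z/2994Z)^* ≅ (Z/2Z)^* × (Z/3Z)^* × (Z/499Z)^*. Each prime-power unit group is (Z/2Z)^* ≅ trivial group (order 1); (Z/3Z)^* ≅ Z/2Z; (Z/499Z)^* ≅ Z/498Z. Hence Gal(Q(zeta_2994)/Q) ≅ Z/2Z × Z/498Z.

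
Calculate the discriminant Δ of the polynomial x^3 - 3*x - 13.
Δ = -4455

For a depressed cubic x^3 + p x + q the discriminant is Δ = -4 p^3 - 27 q^2 = -4*(-3)^3 - 27*(-13)^2 = 108 - 4563 = -4455.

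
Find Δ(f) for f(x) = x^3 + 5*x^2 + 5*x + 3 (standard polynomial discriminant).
Δ = -268

For x^3 + a x^2 + b x + c the discriminant is Δ = 18 a b c - 4 a^3 c + a^2 b^2 - 4 b^3 - 27 c^2.
Plug a = 5, b = 5, c = 3:
  18*(5)*(5)*(3) - 4*(5)^3*(3) + (5)^2*(5)^2 - 4*(5)^3 - 27*(3)^2
  = 1350 + (-1500) + 625 + (-500) + (-243)
  = -268.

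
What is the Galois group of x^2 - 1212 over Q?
Gal(K/Q) = Z/2Z (cyclic of order 2)

x^2 - 1212 is irreducible over Q since 1212 is not a rational square. The splitting field Q(sqrt(1212)) has degree 2 over Q, and its unique nontrivial automorphism is sqrt(1212) ↦ -sqrt(1212). Hence Gal(Q(sqrt(1212))/Q) = Z/2Z.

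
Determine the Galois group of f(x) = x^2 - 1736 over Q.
Gal(K/Q) = Z/2Z (cyclic of order 2)

x^2 - 1736 is irreducible over Q since 1736 is not a rational square. The splitting field Q(sqrt(1736)) has degree 2 over Q, and its unique nontrivial automorphism is sqrt(1736) ↦ -sqrt(1736). Hence Gal(Q(sqrt(1736))/Q) = Z/2Z.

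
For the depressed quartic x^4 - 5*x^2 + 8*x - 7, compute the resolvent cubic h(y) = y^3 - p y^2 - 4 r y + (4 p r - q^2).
h(y) = y^3 + 5*y^2 + 28*y + 76

Identify coefficients: p = -5, q = 8, r = -7.
Plug into h(y) = y^3 - p y^2 - 4 r y + (4 p r - q^2):
  h(y) = y^3 - (-5) y^2 - 4*(-7) y + (4*(-5)*(-7) - (8)^2)
       = y^3 + (5) y^2 + (28) y + (76).
Simplifying: h(y) = y^3 + 5*y^2 + 28*y + 76.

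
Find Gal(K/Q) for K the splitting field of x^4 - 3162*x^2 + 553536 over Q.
Gal(K/Q) = Z/2Z (cyclic of order 2)

f factors as (x^2 - 186)(x^2 - 2976), so the splitting field is K = Q(sqrt(186), sqrt(2976)). The squarefree part of 186 is 186 and the squarefree part of 2976 is also 186, so sqrt(186) and sqrt(2976) are both rational multiples of sqrt(186). Hence Q(sqrt(186)) = Q(sqrt(2976)) = Q(sqrt(186)), and the splitting field collapses to a single degree-2 extension with Galois group Z/2Z.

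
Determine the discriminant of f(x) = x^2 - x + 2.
Δ = -7

For a quadratic a x^2 + b x + c the discriminant is Δ = b^2 - 4ac = (-1)^2 - 4*(1)*(2) = 1 - (8) = -7.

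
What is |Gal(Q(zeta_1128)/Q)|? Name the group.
|Gal(Q(zeta_1128)/Q)| = phi(1128) = 368; group ≅ (Z/1128Z)^* ≅ Z/2Z × Z/2Z × Z/2Z × Z/46Z

The n-th cyclotomic polynomial Φ_1128(x) is the minimal polynomial of zeta_1128 over Q and has degree phi(1128) = 368. So Q(zeta_1128) is a degree-368 Galois extension with Galois group (Z/1128Z)^*. By CRT, (Z/1128Z)^* ≅ (Z/8Z)^* × (Z/3Z)^* × (Z/47Z)^*. Each prime-power unit group is (Z/8Z)^* ≅ Z/2Z × Z/2Z; (Z/3Z)^* ≅ Z/2Z; (Z/47Z)^* ≅ Z/46Z. Hence Gal(Q(zeta_1128)/Q) ≅ Z/2Z × Z/2Z × Z/2Z × Z/46Z.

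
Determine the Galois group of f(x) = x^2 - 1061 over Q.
Gal(K/Q) = Z/2Z (cyclic of order 2)

x^2 - 1061 is irreducible over Q since 1061 is not a rational square. The splitting field Q(sqrt(1061)) has degree 2 over Q, and its unique nontrivial automorphism is sqrt(1061) ↦ -sqrt(1061). Hence Gal(Q(sqrt(1061))/Q) = Z/2Z.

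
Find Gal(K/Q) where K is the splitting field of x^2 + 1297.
Gal(K/Q) = Z/2Z (cyclic of order 2)

x^2 + 1297 is irreducible over Q since -1297 is not a rational square. The splitting field Q(sqrt(-1297)) has degree 2 over Q, and its unique nontrivial automorphism is sqrt(-1297) ↦ -sqrt(-1297). Hence Gal(Q(sqrt(-1297))/Q) = Z/2Z.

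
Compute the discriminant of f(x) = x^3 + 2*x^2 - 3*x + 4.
Δ = -848

For x^3 + a x^2 + b x + c the discriminant is Δ = 18 a b c - 4 a^3 c + a^2 b^2 - 4 b^3 - 27 c^2.
Plug a = 2, b = -3, c = 4:
  18*(2)*(-3)*(4) - 4*(2)^3*(4) + (2)^2*(-3)^2 - 4*(-3)^3 - 27*(4)^2
  = -432 + (-128) + 36 + (108) + (-432)
  = -848.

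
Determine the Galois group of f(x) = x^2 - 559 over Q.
Gal(K/Q) = Z/2Z (cyclic of order 2)

x^2 - 559 is irreducible over Q since 559 is not a rational square. The splitting field Q(sqrt(559)) has degree 2 over Q, and its unique nontrivial automorphism is sqrt(559) ↦ -sqrt(559). Hence Gal(Q(sqrt(559))/Q) = Z/2Z.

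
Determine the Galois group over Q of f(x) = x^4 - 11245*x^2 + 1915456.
Gal(K/Q) = Z/2Z (cyclic of order 2)

f factors as (x^2 - 173)(x^2 - 11072), so the splitting field is K = Q(sqrt(173), sqrt(11072)). The squarefree part of 173 is 173 and the squarefree part of 11072 is also 173, so sqrt(173) and sqrt(11072) are both rational multiples of sqrt(173). Hence Q(sqrt(173)) = Q(sqrt(11072)) = Q(sqrt(173)), and the splitting field collapses to a single degree-2 extension with Galois group Z/2Z.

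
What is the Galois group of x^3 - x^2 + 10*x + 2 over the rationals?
Gal(K/Q) = S_3 (symmetric group of order 6)

Compute the discriminant of x^3 + (-1)*x^2 + (10)*x + (2): Δ = -4360. Since Δ is not a rational square, the Galois group is not contained in A_3; it must be the full S_3 (irreducibility of the cubic rules out anything smaller).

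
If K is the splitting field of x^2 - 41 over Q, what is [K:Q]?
[K:Q] = 2

The polynomial x^2 - 41 is irreducible over Q since 41 is not a perfect square. Its splitting field is Q(sqrt(41)), which has degree 2 over Q.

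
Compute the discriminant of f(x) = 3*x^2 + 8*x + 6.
Δ = -8

For a quadratic a x^2 + b x + c the discriminant is Δ = b^2 - 4ac = (8)^2 - 4*(3)*(6) = 64 - (72) = -8.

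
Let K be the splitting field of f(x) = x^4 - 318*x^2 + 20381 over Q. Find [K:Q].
[K:Q] = 4

f factors as (x^2 - 229)(x^2 - 89); the splitting field is K = Q(sqrt(229), sqrt(89)). Since 229, 89, and 20381 are all non-squares in Q, the three subfields Q(sqrt(229)), Q(sqrt(89)), Q(sqrt(20381)) are distinct degree-2 extensions, so [K:Q] = 4 (Klein four Galois group).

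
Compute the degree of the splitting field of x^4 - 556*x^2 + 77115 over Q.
[K:Q] = 4

f factors as (x^2 - 291)(x^2 - 265); the splitting field is K = Q(sqrt(291), sqrt(265)). Since 291, 265, and 77115 are all non-squares in Q, the three subfields Q(sqrt(291)), Q(sqrt(265)), Q(sqrt(77115)) are distinct degree-2 extensions, so [K:Q] = 4 (Klein four Galois group).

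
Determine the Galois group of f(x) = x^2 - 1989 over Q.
Gal(K/Q) = Z/2Z (cyclic of order 2)

x^2 - 1989 is irreducible over Q since 1989 is not a rational square. The splitting field Q(sqrt(1989)) has degree 2 over Q, and its unique nontrivial automorphism is sqrt(1989) ↦ -sqrt(1989). Hence Gal(Q(sqrt(1989))/Q) = Z/2Z.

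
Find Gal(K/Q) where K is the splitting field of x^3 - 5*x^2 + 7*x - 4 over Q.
Gal(K/Q) = S_3 (symmetric group of order 6)

Compute the discriminant of x^3 + (-5)*x^2 + (7)*x + (-4): Δ = -59. Since Δ is not a rational square, the Galois group is not contained in A_3; it must be the full S_3 (irreducibility of the cubic rules out anything smaller).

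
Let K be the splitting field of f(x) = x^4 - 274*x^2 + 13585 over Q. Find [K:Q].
[K:Q] = 4

f factors as (x^2 - 65)(x^2 - 209); the splitting field is K = Q(sqrt(65), sqrt(209)). Since 65, 209, and 13585 are all non-squares in Q, the three subfields Q(sqrt(65)), Q(sqrt(209)), Q(sqrt(13585)) are distinct degree-2 extensions, so [K:Q] = 4 (Klein four Galois group).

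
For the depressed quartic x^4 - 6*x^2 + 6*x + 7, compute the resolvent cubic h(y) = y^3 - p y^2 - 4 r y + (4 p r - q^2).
h(y) = y^3 + 6*y^2 - 28*y - 204

Identify coefficients: p = -6, q = 6, r = 7.
Plug into h(y) = y^3 - p y^2 - 4 r y + (4 p r - q^2):
  h(y) = y^3 - (-6) y^2 - 4*(7) y + (4*(-6)*(7) - (6)^2)
       = y^3 + (6) y^2 + (-28) y + (-204).
Simplifying: h(y) = y^3 + 6*y^2 - 28*y - 204.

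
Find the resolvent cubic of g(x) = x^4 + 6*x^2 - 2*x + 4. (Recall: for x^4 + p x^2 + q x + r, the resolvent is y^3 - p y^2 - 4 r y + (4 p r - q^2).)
h(y) = y^3 - 6*y^2 - 16*y + 92

Identify coefficients: p = 6, q = -2, r = 4.
Plug into h(y) = y^3 - p y^2 - 4 r y + (4 p r - q^2):
  h(y) = y^3 - (6) y^2 - 4*(4) y + (4*(6)*(4) - (-2)^2)
       = y^3 + (-6) y^2 + (-16) y + (92).
Simplifying: h(y) = y^3 - 6*y^2 - 16*y + 92.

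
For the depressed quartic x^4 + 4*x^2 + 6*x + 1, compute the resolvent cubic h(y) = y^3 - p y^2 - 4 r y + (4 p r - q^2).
h(y) = y^3 - 4*y^2 - 4*y - 20

Identify coefficients: p = 4, q = 6, r = 1.
Plug into h(y) = y^3 - p y^2 - 4 r y + (4 p r - q^2):
  h(y) = y^3 - (4) y^2 - 4*(1) y + (4*(4)*(1) - (6)^2)
       = y^3 + (-4) y^2 + (-4) y + (-20).
Simplifying: h(y) = y^3 - 4*y^2 - 4*y - 20.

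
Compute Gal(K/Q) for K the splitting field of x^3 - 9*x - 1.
Gal(K/Q) = S_3 (symmetric group of order 6)

Compute the discriminant of x^3 + (0)*x^2 + (-9)*x + (-1): Δ = 2889. Since Δ is not a rational square, the Galois group is not contained in A_3; it must be the full S_3 (irreducibility of the cubic rules out anything smaller).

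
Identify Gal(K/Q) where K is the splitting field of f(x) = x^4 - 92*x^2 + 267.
Gal(K/Q) = V_4 (Klein four-group, Z/2Z × Z/2Z)

f factors as (x^2 - 3)(x^2 - 89), so the splitting field is K = Q(sqrt(3), sqrt(89)). The elements 3, 89, 267 are all non-squares in Q, so sqrt(3) and sqrt(89) generate independent quadratic extensions. Thus [K:Q] = 4 and Gal(K/Q) is generated by the two order-2 automorphisms sqrt(3) ↦ -sqrt(3) and sqrt(89) ↦ -sqrt(89), giving V_4.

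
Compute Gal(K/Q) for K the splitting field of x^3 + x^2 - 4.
Gal(K/Q) = S_3 (symmetric group of order 6)

Compute the discriminant of x^3 + (1)*x^2 + (0)*x + (-4): Δ = -416. Since Δ is not a rational square, the Galois group is not contained in A_3; it must be the full S_3 (irreducibility of the cubic rules out anything smaller).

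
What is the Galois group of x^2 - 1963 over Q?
Gal(K/Q) = Z/2Z (cyclic of order 2)

x^2 - 1963 is irreducible over Q since 1963 is not a rational square. The splitting field Q(sqrt(1963)) has degree 2 over Q, and its unique nontrivial automorphism is sqrt(1963) ↦ -sqrt(1963). Hence Gal(Q(sqrt(1963))/Q) = Z/2Z.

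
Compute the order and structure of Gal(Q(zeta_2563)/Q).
|Gal(Q(zeta_2563)/Q)| = phi(2563) = 2320; group ≅ (Z/2563Z)^* ≅ Z/10Z × Z/232Z

The n-th cyclotomic polynomial Φ_2563(x) is the minimal polynomial of zeta_2563 over Q and has degree phi(2563) = 2320. So Q(zeta_2563) is a degree-2320 Galois extension with Galois group (Z/2563Z)^*. By CRT, (Z/2563Z)^* ≅ (Z/11Z)^* × (Z/233Z)^*. Each prime-power unit group is (Z/11Z)^* ≅ Z/10Z; (Z/233Z)^* ≅ Z/232Z. Hence Gal(Q(zeta_2563)/Q) ≅ Z/10Z × Z/232Z.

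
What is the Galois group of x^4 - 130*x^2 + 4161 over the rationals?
Gal(K/Q) = V_4 (Klein four-group, Z/2Z × Z/2Z)

f factors as (x^2 - 73)(x^2 - 57), so the splitting field is K = Q(sqrt(73), sqrt(57)). The elements 73, 57, 4161 are all non-squares in Q, so sqrt(73) and sqrt(57) generate independent quadratic extensions. Thus [K:Q] = 4 and Gal(K/Q) is generated by the two order-2 automorphisms sqrt(73) ↦ -sqrt(73) and sqrt(57) ↦ -sqrt(57), giving V_4.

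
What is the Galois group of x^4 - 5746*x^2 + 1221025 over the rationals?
Gal(K/Q) = Z/2Z (cyclic of order 2)

f factors as (x^2 - 221)(x^2 - 5525), so the splitting field is K = Q(sqrt(221), sqrt(5525)). The squarefree part of 221 is 221 and the squarefree part of 5525 is also 221, so sqrt(221) and sqrt(5525) are both rational multiples of sqrt(221). Hence Q(sqrt(221)) = Q(sqrt(5525)) = Q(sqrt(221)), and the splitting field collapses to a single degree-2 extension with Galois group Z/2Z.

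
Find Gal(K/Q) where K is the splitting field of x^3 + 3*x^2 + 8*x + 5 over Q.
Gal(K/Q) = S_3 (symmetric group of order 6)

Compute the discriminant of x^3 + (3)*x^2 + (8)*x + (5): Δ = -527. Since Δ is not a rational square, the Galois group is not contained in A_3; it must be the full S_3 (irreducibility of the cubic rules out anything smaller).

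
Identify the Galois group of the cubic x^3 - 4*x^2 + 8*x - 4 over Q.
Gal(K/Q) = S_3 (symmetric group of order 6)

Compute the discriminant of x^3 + (-4)*x^2 + (8)*x + (-4): Δ = -176. Since Δ is not a rational square, the Galois group is not contained in A_3; it must be the full S_3 (irreducibility of the cubic rules out anything smaller).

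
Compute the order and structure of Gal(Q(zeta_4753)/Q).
|Gal(Q(zeta_4753)/Q)| = phi(4753) = 4032; group ≅ (Z/4753Z)^* ≅ Z/42Z × Z/96Z

The n-th cyclotomic polynomial Φ_4753(x) is the minimal polynomial of zeta_4753 over Q and has degree phi(4753) = 4032. So Q(zeta_4753) is a degree-4032 Galois extension with Galois group (Z/4753Z)^*. By CRT, (Z/4753Z)^* ≅ (Z/49Z)^* × (Z/97Z)^*. Each prime-power unit group is (Z/49Z)^* ≅ Z/42Z; (Z/97Z)^* ≅ Z/96Z. Hence Gal(Q(zeta_4753)/Q) ≅ Z/42Z × Z/96Z.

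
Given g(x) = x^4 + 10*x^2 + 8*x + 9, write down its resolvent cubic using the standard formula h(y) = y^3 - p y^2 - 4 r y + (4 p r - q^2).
h(y) = y^3 - 10*y^2 - 36*y + 296

Identify coefficients: p = 10, q = 8, r = 9.
Plug into h(y) = y^3 - p y^2 - 4 r y + (4 p r - q^2):
  h(y) = y^3 - (10) y^2 - 4*(9) y + (4*(10)*(9) - (8)^2)
       = y^3 + (-10) y^2 + (-36) y + (296).
Simplifying: h(y) = y^3 - 10*y^2 - 36*y + 296.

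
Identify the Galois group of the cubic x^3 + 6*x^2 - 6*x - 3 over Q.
Gal(K/Q) = S_3 (symmetric group of order 6)

Compute the discriminant of x^3 + (6)*x^2 + (-6)*x + (-3): Δ = 6453. Since Δ is not a rational square, the Galois group is not contained in A_3; it must be the full S_3 (irreducibility of the cubic rules out anything smaller).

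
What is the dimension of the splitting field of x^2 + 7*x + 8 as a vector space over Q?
[K:Q] = 2

The discriminant of x^2 + (7)*x + (8) is b^2 - 4c = 49 - (32) = 17. Since 17 is not a perfect square in Q, the polynomial is irreducible over Q. Its two roots generate a degree-2 extension, so [K:Q] = 2.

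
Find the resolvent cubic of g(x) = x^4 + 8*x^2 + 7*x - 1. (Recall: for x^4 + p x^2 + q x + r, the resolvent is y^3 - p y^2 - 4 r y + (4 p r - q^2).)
h(y) = y^3 - 8*y^2 + 4*y - 81

Identify coefficients: p = 8, q = 7, r = -1.
Plug into h(y) = y^3 - p y^2 - 4 r y + (4 p r - q^2):
  h(y) = y^3 - (8) y^2 - 4*(-1) y + (4*(8)*(-1) - (7)^2)
       = y^3 + (-8) y^2 + (4) y + (-81).
Simplifying: h(y) = y^3 - 8*y^2 + 4*y - 81.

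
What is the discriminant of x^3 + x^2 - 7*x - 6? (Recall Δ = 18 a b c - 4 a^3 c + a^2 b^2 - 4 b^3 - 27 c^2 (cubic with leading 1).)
Δ = 1229

For x^3 + a x^2 + b x + c the discriminant is Δ = 18 a b c - 4 a^3 c + a^2 b^2 - 4 b^3 - 27 c^2.
Plug a = 1, b = -7, c = -6:
  18*(1)*(-7)*(-6) - 4*(1)^3*(-6) + (1)^2*(-7)^2 - 4*(-7)^3 - 27*(-6)^2
  = 756 + (24) + 49 + (1372) + (-972)
  = 1229.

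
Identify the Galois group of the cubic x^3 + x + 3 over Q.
Gal(K/Q) = S_3 (symmetric group of order 6)

Compute the discriminant of x^3 + (0)*x^2 + (1)*x + (3): Δ = -247. Since Δ is not a rational square, the Galois group is not contained in A_3; it must be the full S_3 (irreducibility of the cubic rules out anything smaller).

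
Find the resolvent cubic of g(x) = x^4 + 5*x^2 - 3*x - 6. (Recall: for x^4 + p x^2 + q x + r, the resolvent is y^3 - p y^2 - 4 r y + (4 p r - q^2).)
h(y) = y^3 - 5*y^2 + 24*y - 129

Identify coefficients: p = 5, q = -3, r = -6.
Plug into h(y) = y^3 - p y^2 - 4 r y + (4 p r - q^2):
  h(y) = y^3 - (5) y^2 - 4*(-6) y + (4*(5)*(-6) - (-3)^2)
       = y^3 + (-5) y^2 + (24) y + (-129).
Simplifying: h(y) = y^3 - 5*y^2 + 24*y - 129.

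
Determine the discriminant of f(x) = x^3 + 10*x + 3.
Δ = -4243

For a depressed cubic x^3 + p x + q the discriminant is Δ = -4 p^3 - 27 q^2 = -4*(10)^3 - 27*(3)^2 = -4000 - 243 = -4243.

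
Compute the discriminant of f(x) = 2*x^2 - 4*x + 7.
Δ = -40

For a quadratic a x^2 + b x + c the discriminant is Δ = b^2 - 4ac = (-4)^2 - 4*(2)*(7) = 16 - (56) = -40.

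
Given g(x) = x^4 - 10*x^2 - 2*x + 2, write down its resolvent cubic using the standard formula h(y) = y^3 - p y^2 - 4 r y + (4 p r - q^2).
h(y) = y^3 + 10*y^2 - 8*y - 84

Identify coefficients: p = -10, q = -2, r = 2.
Plug into h(y) = y^3 - p y^2 - 4 r y + (4 p r - q^2):
  h(y) = y^3 - (-10) y^2 - 4*(2) y + (4*(-10)*(2) - (-2)^2)
       = y^3 + (10) y^2 + (-8) y + (-84).
Simplifying: h(y) = y^3 + 10*y^2 - 8*y - 84.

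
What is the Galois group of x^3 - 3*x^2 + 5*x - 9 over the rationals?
Gal(K/Q) = S_3 (symmetric group of order 6)

Compute the discriminant of x^3 + (-3)*x^2 + (5)*x + (-9): Δ = -1004. Since Δ is not a rational square, the Galois group is not contained in A_3; it must be the full S_3 (irreducibility of the cubic rules out anything smaller).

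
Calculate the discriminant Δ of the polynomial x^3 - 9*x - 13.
Δ = -1647

For a depressed cubic x^3 + p x + q the discriminant is Δ = -4 p^3 - 27 q^2 = -4*(-9)^3 - 27*(-13)^2 = 2916 - 4563 = -1647.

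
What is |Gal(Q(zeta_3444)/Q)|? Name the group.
|Gal(Q(zeta_3444)/Q)| = phi(3444) = 960; group ≅ (Z/3444Z)^* ≅ Z/2Z × Z/2Z × Z/6Z × Z/40Z

The n-th cyclotomic polynomial Φ_3444(x) is the minimal polynomial of zeta_3444 over Q and has degree phi(3444) = 960. So Q(zeta_3444) is a degree-960 Galois extension with Galois group (Z/3444Z)^*. By CRT, (Z/3444Z)^* ≅ (Z/4Z)^* × (Z/3Z)^* × (Z/7Z)^* × (Z/41Z)^*. Each prime-power unit group is (Z/4Z)^* ≅ Z/2Z; (Z/3Z)^* ≅ Z/2Z; (Z/7Z)^* ≅ Z/6Z; (Z/41Z)^* ≅ Z/40Z. Hence Gal(Q(zeta_3444)/Q) ≅ Z/2Z × Z/2Z × Z/6Z × Z/40Z.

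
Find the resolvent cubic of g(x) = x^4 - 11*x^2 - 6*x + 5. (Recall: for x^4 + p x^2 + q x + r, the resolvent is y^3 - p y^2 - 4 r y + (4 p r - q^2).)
h(y) = y^3 + 11*y^2 - 20*y - 256

Identify coefficients: p = -11, q = -6, r = 5.
Plug into h(y) = y^3 - p y^2 - 4 r y + (4 p r - q^2):
  h(y) = y^3 - (-11) y^2 - 4*(5) y + (4*(-11)*(5) - (-6)^2)
       = y^3 + (11) y^2 + (-20) y + (-256).
Simplifying: h(y) = y^3 + 11*y^2 - 20*y - 256.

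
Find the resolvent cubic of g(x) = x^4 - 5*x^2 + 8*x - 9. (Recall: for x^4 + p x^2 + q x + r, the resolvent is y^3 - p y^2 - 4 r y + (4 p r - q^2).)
h(y) = y^3 + 5*y^2 + 36*y + 116

Identify coefficients: p = -5, q = 8, r = -9.
Plug into h(y) = y^3 - p y^2 - 4 r y + (4 p r - q^2):
  h(y) = y^3 - (-5) y^2 - 4*(-9) y + (4*(-5)*(-9) - (8)^2)
       = y^3 + (5) y^2 + (36) y + (116).
Simplifying: h(y) = y^3 + 5*y^2 + 36*y + 116.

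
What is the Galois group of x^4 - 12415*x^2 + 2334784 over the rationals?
Gal(K/Q) = Z/2Z (cyclic of order 2)

f factors as (x^2 - 12224)(x^2 - 191), so the splitting field is K = Q(sqrt(12224), sqrt(191)). The squarefree part of 12224 is 191 and the squarefree part of 191 is also 191, so sqrt(12224) and sqrt(191) are both rational multiples of sqrt(191). Hence Q(sqrt(12224)) = Q(sqrt(191)) = Q(sqrt(191)), and the splitting field collapses to a single degree-2 extension with Galois group Z/2Z.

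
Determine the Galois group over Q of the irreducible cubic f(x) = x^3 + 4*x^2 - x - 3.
Gal(K/Q) = S_3 (symmetric group of order 6)

Compute the discriminant of x^3 + (4)*x^2 + (-1)*x + (-3): Δ = 761. Since Δ is not a rational square, the Galois group is not contained in A_3; it must be the full S_3 (irreducibility of the cubic rules out anything smaller).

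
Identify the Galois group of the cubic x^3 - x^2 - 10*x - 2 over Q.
Gal(K/Q) = S_3 (symmetric group of order 6)

Compute the discriminant of x^3 + (-1)*x^2 + (-10)*x + (-2): Δ = 3624. Since Δ is not a rational square, the Galois group is not contained in A_3; it must be the full S_3 (irreducibility of the cubic rules out anything smaller).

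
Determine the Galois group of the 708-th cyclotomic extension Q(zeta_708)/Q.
|Gal(Q(zeta_708)/Q)| = phi(708) = 232; group ≅ (Z/708Z)^* ≅ Z/2Z × Z/2Z × Z/58Z

The n-th cyclotomic polynomial Φ_708(x) is the minimal polynomial of zeta_708 over Q and has degree phi(708) = 232. So Q(zeta_708) is a degree-232 Galois extension with Galois group (Z/708Z)^*. By CRT, (Z/708Z)^* ≅ (Z/4Z)^* × (Z/3Z)^* × (Z/59Z)^*. Each prime-power unit group is (Z/4Z)^* ≅ Z/2Z; (Z/3Z)^* ≅ Z/2Z; (Z/59Z)^* ≅ Z/58Z. Hence Gal(Q(zeta_708)/Q) ≅ Z/2Z × Z/2Z × Z/58Z.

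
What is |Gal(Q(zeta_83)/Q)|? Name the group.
|Gal(Q(zeta_83)/Q)| = phi(83) = 82; group ≅ (Z/83Z)^* ≅ Z/82Z

The n-th cyclotomic polynomial Φ_83(x) is the minimal polynomial of zeta_83 over Q and has degree phi(83) = 82. So Q(zeta_83) is a degree-82 Galois extension with Galois group (Z/83Z)^*. (Z/83Z)^* is cyclic since 83 is an odd prime power (or 4). Hence Gal(Q(zeta_83)/Q) ≅ Z/82Z.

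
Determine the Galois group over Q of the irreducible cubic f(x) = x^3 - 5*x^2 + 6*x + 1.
Gal(K/Q) = S_3 (symmetric group of order 6)

Compute the discriminant of x^3 + (-5)*x^2 + (6)*x + (1): Δ = -31. Since Δ is not a rational square, the Galois group is not contained in A_3; it must be the full S_3 (irreducibility of the cubic rules out anything smaller).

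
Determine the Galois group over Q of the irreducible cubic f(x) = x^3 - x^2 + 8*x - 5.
Gal(K/Q) = S_3 (symmetric group of order 6)

Compute the discriminant of x^3 + (-1)*x^2 + (8)*x + (-5): Δ = -1959. Since Δ is not a rational square, the Galois group is not contained in A_3; it must be the full S_3 (irreducibility of the cubic rules out anything smaller).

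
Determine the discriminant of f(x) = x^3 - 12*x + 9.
Δ = 4725

For a depressed cubic x^3 + p x + q the discriminant is Δ = -4 p^3 - 27 q^2 = -4*(-12)^3 - 27*(9)^2 = 6912 - 2187 = 4725.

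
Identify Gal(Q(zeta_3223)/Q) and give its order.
|Gal(Q(zeta_3223)/Q)| = phi(3223) = 2920; group ≅ (Z/3223Z)^* ≅ Z/10Z × Z/292Z

The n-th cyclotomic polynomial Φ_3223(x) is the minimal polynomial of zeta_3223 over Q and has degree phi(3223) = 2920. So Q(zeta_3223) is a degree-2920 Galois extension with Galois group (Z/3223Z)^*. By CRT, (Z/3223Z)^* ≅ (Z/11Z)^* × (Z/293Z)^*. Each prime-power unit group is (Z/11Z)^* ≅ Z/10Z; (Z/293Z)^* ≅ Z/292Z. Hence Gal(Q(zeta_3223)/Q) ≅ Z/10Z × Z/292Z.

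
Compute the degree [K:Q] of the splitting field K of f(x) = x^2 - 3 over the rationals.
[K:Q] = 2

The polynomial x^2 - 3 is irreducible over Q since 3 is not a perfect square. Its splitting field is Q(sqrt(3)), which has degree 2 over Q.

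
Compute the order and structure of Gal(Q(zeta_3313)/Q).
|Gal(Q(zeta_3313)/Q)| = phi(3313) = 3312; group ≅ (Z/3313Z)^* ≅ Z/3312Z

The n-th cyclotomic polynomial Φ_3313(x) is the minimal polynomial of zeta_3313 over Q and has degree phi(3313) = 3312. So Q(zeta_3313) is a degree-3312 Galois extension with Galois group (Z/3313Z)^*. (Z/3313Z)^* is cyclic since 3313 is an odd prime power (or 4). Hence Gal(Q(zeta_3313)/Q) ≅ Z/3312Z.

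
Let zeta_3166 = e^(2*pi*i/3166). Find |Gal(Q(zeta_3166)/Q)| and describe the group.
|Gal(Q(zeta_3166)/Q)| = phi(3166) = 1582; group ≅ (Z/3166Z)^* ≅ Z/1582Z

The n-th cyclotomic polynomial Φ_3166(x) is the minimal polynomial of zeta_3166 over Q and has degree phi(3166) = 1582. So Q(zeta_3166) is a degree-1582 Galois extension with Galois group (Z/3166Z)^*. By CRT, (Z/3166Z)^* ≅ (Z/2Z)^* × (Z/1583Z)^*. Each prime-power unit group is (Z/2Z)^* ≅ trivial group (order 1); (Z/1583Z)^* ≅ Z/1582Z. Hence Gal(Q(zeta_3166)/Q) ≅ Z/1582Z.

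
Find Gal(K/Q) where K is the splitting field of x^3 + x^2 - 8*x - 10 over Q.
Gal(K/Q) = S_3 (symmetric group of order 6)

Compute the discriminant of x^3 + (1)*x^2 + (-8)*x + (-10): Δ = 892. Since Δ is not a rational square, the Galois group is not contained in A_3; it must be the full S_3 (irreducibility of the cubic rules out anything smaller).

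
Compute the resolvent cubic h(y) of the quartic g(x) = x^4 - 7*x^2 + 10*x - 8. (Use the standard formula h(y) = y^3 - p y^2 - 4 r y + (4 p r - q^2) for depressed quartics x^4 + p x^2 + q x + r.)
h(y) = y^3 + 7*y^2 + 32*y + 124

Identify coefficients: p = -7, q = 10, r = -8.
Plug into h(y) = y^3 - p y^2 - 4 r y + (4 p r - q^2):
  h(y) = y^3 - (-7) y^2 - 4*(-8) y + (4*(-7)*(-8) - (10)^2)
       = y^3 + (7) y^2 + (32) y + (124).
Simplifying: h(y) = y^3 + 7*y^2 + 32*y + 124.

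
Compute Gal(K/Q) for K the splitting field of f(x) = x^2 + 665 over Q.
Gal(K/Q) = Z/2Z (cyclic of order 2)

x^2 + 665 is irreducible over Q since -665 is not a rational square. The splitting field Q(sqrt(-665)) has degree 2 over Q, and its unique nontrivial automorphism is sqrt(-665) ↦ -sqrt(-665). Hence Gal(Q(sqrt(-665))/Q) = Z/2Z.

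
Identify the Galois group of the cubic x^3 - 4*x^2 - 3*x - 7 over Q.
Gal(K/Q) = S_3 (symmetric group of order 6)

Compute the discriminant of x^3 + (-4)*x^2 + (-3)*x + (-7): Δ = -4375. Since Δ is not a rational square, the Galois group is not contained in A_3; it must be the full S_3 (irreducibility of the cubic rules out anything smaller).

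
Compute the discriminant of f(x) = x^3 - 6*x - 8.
Δ = -864

For a depressed cubic x^3 + p x + q the discriminant is Δ = -4 p^3 - 27 q^2 = -4*(-6)^3 - 27*(-8)^2 = 864 - 1728 = -864.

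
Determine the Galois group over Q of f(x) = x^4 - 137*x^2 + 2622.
Gal(K/Q) = V_4 (Klein four-group, Z/2Z × Z/2Z)

f factors as (x^2 - 23)(x^2 - 114), so the splitting field is K = Q(sqrt(23), sqrt(114)). The elements 23, 114, 2622 are all non-squares in Q, so sqrt(23) and sqrt(114) generate independent quadratic extensions. Thus [K:Q] = 4 and Gal(K/Q) is generated by the two order-2 automorphisms sqrt(23) ↦ -sqrt(23) and sqrt(114) ↦ -sqrt(114), giving V_4.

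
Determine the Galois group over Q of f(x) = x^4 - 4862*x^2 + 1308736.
Gal(K/Q) = Z/2Z (cyclic of order 2)

f factors as (x^2 - 286)(x^2 - 4576), so the splitting field is K = Q(sqrt(286), sqrt(4576)). The squarefree part of 286 is 286 and the squarefree part of 4576 is also 286, so sqrt(286) and sqrt(4576) are both rational multiples of sqrt(286). Hence Q(sqrt(286)) = Q(sqrt(4576)) = Q(sqrt(286)), and the splitting field collapses to a single degree-2 extension with Galois group Z/2Z.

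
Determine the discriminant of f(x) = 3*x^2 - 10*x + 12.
Δ = -44

For a quadratic a x^2 + b x + c the discriminant is Δ = b^2 - 4ac = (-10)^2 - 4*(3)*(12) = 100 - (144) = -44.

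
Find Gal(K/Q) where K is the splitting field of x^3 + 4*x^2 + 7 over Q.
Gal(K/Q) = S_3 (symmetric group of order 6)

Compute the discriminant of x^3 + (4)*x^2 + (0)*x + (7): Δ = -3115. Since Δ is not a rational square, the Galois group is not contained in A_3; it must be the full S_3 (irreducibility of the cubic rules out anything smaller).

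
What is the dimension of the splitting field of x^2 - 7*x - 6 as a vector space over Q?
[K:Q] = 2

The discriminant of x^2 + (-7)*x + (-6) is b^2 - 4c = 49 - (-24) = 73. Since 73 is not a perfect square in Q, the polynomial is irreducible over Q. Its two roots generate a degree-2 extension, so [K:Q] = 2.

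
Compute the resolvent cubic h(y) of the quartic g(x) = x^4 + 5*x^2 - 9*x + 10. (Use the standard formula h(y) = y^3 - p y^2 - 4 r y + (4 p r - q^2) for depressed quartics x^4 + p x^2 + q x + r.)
h(y) = y^3 - 5*y^2 - 40*y + 119

Identify coefficients: p = 5, q = -9, r = 10.
Plug into h(y) = y^3 - p y^2 - 4 r y + (4 p r - q^2):
  h(y) = y^3 - (5) y^2 - 4*(10) y + (4*(5)*(10) - (-9)^2)
       = y^3 + (-5) y^2 + (-40) y + (119).
Simplifying: h(y) = y^3 - 5*y^2 - 40*y + 119.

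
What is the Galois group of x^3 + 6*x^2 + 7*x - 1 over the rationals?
Gal(K/Q) = S_3 (symmetric group of order 6)

Compute the discriminant of x^3 + (6)*x^2 + (7)*x + (-1): Δ = 473. Since Δ is not a rational square, the Galois group is not contained in A_3; it must be the full S_3 (irreducibility of the cubic rules out anything smaller).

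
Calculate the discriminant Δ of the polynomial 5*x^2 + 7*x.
Δ = 49

For a quadratic a x^2 + b x + c the discriminant is Δ = b^2 - 4ac = (7)^2 - 4*(5)*(0) = 49 - (0) = 49.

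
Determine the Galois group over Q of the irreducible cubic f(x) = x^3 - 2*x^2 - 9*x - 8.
Gal(K/Q) = S_3 (symmetric group of order 6)

Compute the discriminant of x^3 + (-2)*x^2 + (-9)*x + (-8): Δ = -1336. Since Δ is not a rational square, the Galois group is not contained in A_3; it must be the full S_3 (irreducibility of the cubic rules out anything smaller).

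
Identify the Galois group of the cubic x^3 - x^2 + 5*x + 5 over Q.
Gal(K/Q) = S_3 (symmetric group of order 6)

Compute the discriminant of x^3 + (-1)*x^2 + (5)*x + (5): Δ = -1580. Since Δ is not a rational square, the Galois group is not contained in A_3; it must be the full S_3 (irreducibility of the cubic rules out anything smaller).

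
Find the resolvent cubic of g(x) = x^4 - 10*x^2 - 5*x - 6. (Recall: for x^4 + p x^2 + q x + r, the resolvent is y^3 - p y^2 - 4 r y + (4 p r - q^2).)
h(y) = y^3 + 10*y^2 + 24*y + 215

Identify coefficients: p = -10, q = -5, r = -6.
Plug into h(y) = y^3 - p y^2 - 4 r y + (4 p r - q^2):
  h(y) = y^3 - (-10) y^2 - 4*(-6) y + (4*(-10)*(-6) - (-5)^2)
       = y^3 + (10) y^2 + (24) y + (215).
Simplifying: h(y) = y^3 + 10*y^2 + 24*y + 215.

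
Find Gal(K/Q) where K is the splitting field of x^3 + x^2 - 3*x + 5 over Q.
Gal(K/Q) = S_3 (symmetric group of order 6)

Compute the discriminant of x^3 + (1)*x^2 + (-3)*x + (5): Δ = -848. Since Δ is not a rational square, the Galois group is not contained in A_3; it must be the full S_3 (irreducibility of the cubic rules out anything smaller).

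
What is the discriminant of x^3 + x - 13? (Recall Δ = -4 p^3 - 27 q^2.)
Δ = -4567

For a depressed cubic x^3 + p x + q the discriminant is Δ = -4 p^3 - 27 q^2 = -4*(1)^3 - 27*(-13)^2 = -4 - 4563 = -4567.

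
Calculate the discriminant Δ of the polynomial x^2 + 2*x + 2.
Δ = -4

For a quadratic a x^2 + b x + c the discriminant is Δ = b^2 - 4ac = (2)^2 - 4*(1)*(2) = 4 - (8) = -4.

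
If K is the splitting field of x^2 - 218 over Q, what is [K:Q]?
[K:Q] = 2

The polynomial x^2 - 218 is irreducible over Q since 218 is not a perfect square. Its splitting field is Q(sqrt(218)), which has degree 2 over Q.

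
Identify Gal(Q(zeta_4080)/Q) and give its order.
|Gal(Q(zeta_4080)/Q)| = phi(4080) = 1024; group ≅ (Z/4080Z)^* ≅ Z/2Z × Z/2Z × Z/4Z × Z/4Z × Z/16Z

The n-th cyclotomic polynomial Φ_4080(x) is the minimal polynomial of zeta_4080 over Q and has degree phi(4080) = 1024. So Q(zeta_4080) is a degree-1024 Galois extension with Galois group (Z/4080Z)^*. By CRT, (Z/4080Z)^* ≅ (Z/16Z)^* × (Z/3Z)^* × (Z/5Z)^* × (Z/17Z)^*. Each prime-power unit group is (Z/16Z)^* ≅ Z/2Z × Z/4Z; (Z/3Z)^* ≅ Z/2Z; (Z/5Z)^* ≅ Z/4Z; (Z/17Z)^* ≅ Z/16Z. Hence Gal(Q(zeta_4080)/Q) ≅ Z/2Z × Z/2Z × Z/4Z × Z/4Z × Z/16Z.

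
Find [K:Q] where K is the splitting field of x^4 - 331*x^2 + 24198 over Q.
[K:Q] = 4

f factors as (x^2 - 109)(x^2 - 222); the splitting field is K = Q(sqrt(109), sqrt(222)). Since 109, 222, and 24198 are all non-squares in Q, the three subfields Q(sqrt(109)), Q(sqrt(222)), Q(sqrt(24198)) are distinct degree-2 extensions, so [K:Q] = 4 (Klein four Galois group).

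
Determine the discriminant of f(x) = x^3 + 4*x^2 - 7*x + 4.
Δ = -1316

For x^3 + a x^2 + b x + c the discriminant is Δ = 18 a b c - 4 a^3 c + a^2 b^2 - 4 b^3 - 27 c^2.
Plug a = 4, b = -7, c = 4:
  18*(4)*(-7)*(4) - 4*(4)^3*(4) + (4)^2*(-7)^2 - 4*(-7)^3 - 27*(4)^2
  = -2016 + (-1024) + 784 + (1372) + (-432)
  = -1316.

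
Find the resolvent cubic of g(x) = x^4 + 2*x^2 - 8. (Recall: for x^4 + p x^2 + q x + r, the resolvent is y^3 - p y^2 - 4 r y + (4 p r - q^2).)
h(y) = y^3 - 2*y^2 + 32*y - 64

Identify coefficients: p = 2, q = 0, r = -8.
Plug into h(y) = y^3 - p y^2 - 4 r y + (4 p r - q^2):
  h(y) = y^3 - (2) y^2 - 4*(-8) y + (4*(2)*(-8) - (0)^2)
       = y^3 + (-2) y^2 + (32) y + (-64).
Simplifying: h(y) = y^3 - 2*y^2 + 32*y - 64.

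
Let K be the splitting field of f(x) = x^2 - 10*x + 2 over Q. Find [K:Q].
[K:Q] = 2

The discriminant of x^2 + (-10)*x + (2) is b^2 - 4c = 100 - (8) = 92. Since 92 is not a perfect square in Q, the polynomial is irreducible over Q. Its two roots generate a degree-2 extension, so [K:Q] = 2.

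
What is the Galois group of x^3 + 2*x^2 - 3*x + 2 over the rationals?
Gal(K/Q) = S_3 (symmetric group of order 6)

Compute the discriminant of x^3 + (2)*x^2 + (-3)*x + (2): Δ = -244. Since Δ is not a rational square, the Galois group is not contained in A_3; it must be the full S_3 (irreducibility of the cubic rules out anything smaller).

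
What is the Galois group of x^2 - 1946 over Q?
Gal(K/Q) = Z/2Z (cyclic of order 2)

x^2 - 1946 is irreducible over Q since 1946 is not a rational square. The splitting field Q(sqrt(1946)) has degree 2 over Q, and its unique nontrivial automorphism is sqrt(1946) ↦ -sqrt(1946). Hence Gal(Q(sqrt(1946))/Q) = Z/2Z.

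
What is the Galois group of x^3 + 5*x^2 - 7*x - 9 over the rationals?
Gal(K/Q) = S_3 (symmetric group of order 6)

Compute the discriminant of x^3 + (5)*x^2 + (-7)*x + (-9): Δ = 10580. Since Δ is not a rational square, the Galois group is not contained in A_3; it must be the full S_3 (irreducibility of the cubic rules out anything smaller).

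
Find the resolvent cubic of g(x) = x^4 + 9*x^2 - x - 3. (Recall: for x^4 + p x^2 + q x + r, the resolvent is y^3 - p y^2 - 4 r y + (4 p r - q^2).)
h(y) = y^3 - 9*y^2 + 12*y - 109

Identify coefficients: p = 9, q = -1, r = -3.
Plug into h(y) = y^3 - p y^2 - 4 r y + (4 p r - q^2):
  h(y) = y^3 - (9) y^2 - 4*(-3) y + (4*(9)*(-3) - (-1)^2)
       = y^3 + (-9) y^2 + (12) y + (-109).
Simplifying: h(y) = y^3 - 9*y^2 + 12*y - 109.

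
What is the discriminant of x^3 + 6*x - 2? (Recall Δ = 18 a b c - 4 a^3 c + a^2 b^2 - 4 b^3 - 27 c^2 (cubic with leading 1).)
Δ = -972

For x^3 + a x^2 + b x + c the discriminant is Δ = 18 a b c - 4 a^3 c + a^2 b^2 - 4 b^3 - 27 c^2.
Plug a = 0, b = 6, c = -2:
  18*(0)*(6)*(-2) - 4*(0)^3*(-2) + (0)^2*(6)^2 - 4*(6)^3 - 27*(-2)^2
  = 0 + (0) + 0 + (-864) + (-108)
  = -972.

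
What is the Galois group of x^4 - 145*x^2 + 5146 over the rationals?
Gal(K/Q) = V_4 (Klein four-group, Z/2Z × Z/2Z)

f factors as (x^2 - 83)(x^2 - 62), so the splitting field is K = Q(sqrt(83), sqrt(62)). The elements 83, 62, 5146 are all non-squares in Q, so sqrt(83) and sqrt(62) generate independent quadratic extensions. Thus [K:Q] = 4 and Gal(K/Q) is generated by the two order-2 automorphisms sqrt(83) ↦ -sqrt(83) and sqrt(62) ↦ -sqrt(62), giving V_4.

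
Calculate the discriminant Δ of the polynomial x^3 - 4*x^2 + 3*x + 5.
Δ = -439

For x^3 + a x^2 + b x + c the discriminant is Δ = 18 a b c - 4 a^3 c + a^2 b^2 - 4 b^3 - 27 c^2.
Plug a = -4, b = 3, c = 5:
  18*(-4)*(3)*(5) - 4*(-4)^3*(5) + (-4)^2*(3)^2 - 4*(3)^3 - 27*(5)^2
  = -1080 + (1280) + 144 + (-108) + (-675)
  = -439.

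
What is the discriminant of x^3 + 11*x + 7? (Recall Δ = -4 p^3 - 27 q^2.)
Δ = -6647

For a depressed cubic x^3 + p x + q the discriminant is Δ = -4 p^3 - 27 q^2 = -4*(11)^3 - 27*(7)^2 = -5324 - 1323 = -6647.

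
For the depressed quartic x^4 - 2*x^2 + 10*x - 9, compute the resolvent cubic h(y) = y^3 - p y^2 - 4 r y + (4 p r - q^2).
h(y) = y^3 + 2*y^2 + 36*y - 28

Identify coefficients: p = -2, q = 10, r = -9.
Plug into h(y) = y^3 - p y^2 - 4 r y + (4 p r - q^2):
  h(y) = y^3 - (-2) y^2 - 4*(-9) y + (4*(-2)*(-9) - (10)^2)
       = y^3 + (2) y^2 + (36) y + (-28).
Simplifying: h(y) = y^3 + 2*y^2 + 36*y - 28.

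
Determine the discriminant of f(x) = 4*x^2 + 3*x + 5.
Δ = -71

For a quadratic a x^2 + b x + c the discriminant is Δ = b^2 - 4ac = (3)^2 - 4*(4)*(5) = 9 - (80) = -71.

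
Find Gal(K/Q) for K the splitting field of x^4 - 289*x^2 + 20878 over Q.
Gal(K/Q) = V_4 (Klein four-group, Z/2Z × Z/2Z)

f factors as (x^2 - 143)(x^2 - 146), so the splitting field is K = Q(sqrt(143), sqrt(146)). The elements 143, 146, 20878 are all non-squares in Q, so sqrt(143) and sqrt(146) generate independent quadratic extensions. Thus [K:Q] = 4 and Gal(K/Q) is generated by the two order-2 automorphisms sqrt(143) ↦ -sqrt(143) and sqrt(146) ↦ -sqrt(146), giving V_4.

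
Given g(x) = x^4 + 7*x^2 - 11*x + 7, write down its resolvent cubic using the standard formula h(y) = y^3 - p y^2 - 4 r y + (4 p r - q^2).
h(y) = y^3 - 7*y^2 - 28*y + 75

Identify coefficients: p = 7, q = -11, r = 7.
Plug into h(y) = y^3 - p y^2 - 4 r y + (4 p r - q^2):
  h(y) = y^3 - (7) y^2 - 4*(7) y + (4*(7)*(7) - (-11)^2)
       = y^3 + (-7) y^2 + (-28) y + (75).
Simplifying: h(y) = y^3 - 7*y^2 - 28*y + 75.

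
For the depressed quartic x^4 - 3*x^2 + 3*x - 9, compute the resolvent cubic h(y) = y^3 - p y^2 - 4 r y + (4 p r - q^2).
h(y) = y^3 + 3*y^2 + 36*y + 99

Identify coefficients: p = -3, q = 3, r = -9.
Plug into h(y) = y^3 - p y^2 - 4 r y + (4 p r - q^2):
  h(y) = y^3 - (-3) y^2 - 4*(-9) y + (4*(-3)*(-9) - (3)^2)
       = y^3 + (3) y^2 + (36) y + (99).
Simplifying: h(y) = y^3 + 3*y^2 + 36*y + 99.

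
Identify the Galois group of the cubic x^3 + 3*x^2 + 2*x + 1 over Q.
Gal(K/Q) = S_3 (symmetric group of order 6)

Compute the discriminant of x^3 + (3)*x^2 + (2)*x + (1): Δ = -23. Since Δ is not a rational square, the Galois group is not contained in A_3; it must be the full S_3 (irreducibility of the cubic rules out anything smaller).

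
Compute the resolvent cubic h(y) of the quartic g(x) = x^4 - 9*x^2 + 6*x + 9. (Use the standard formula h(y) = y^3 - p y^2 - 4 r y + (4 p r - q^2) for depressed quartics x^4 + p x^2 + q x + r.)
h(y) = y^3 + 9*y^2 - 36*y - 360

Identify coefficients: p = -9, q = 6, r = 9.
Plug into h(y) = y^3 - p y^2 - 4 r y + (4 p r - q^2):
  h(y) = y^3 - (-9) y^2 - 4*(9) y + (4*(-9)*(9) - (6)^2)
       = y^3 + (9) y^2 + (-36) y + (-360).
Simplifying: h(y) = y^3 + 9*y^2 - 36*y - 360.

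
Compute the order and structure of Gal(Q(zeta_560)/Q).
|Gal(Q(zeta_560)/Q)| = phi(560) = 192; group ≅ (Z/560Z)^* ≅ Z/2Z × Z/4Z × Z/4Z × Z/6Z

The n-th cyclotomic polynomial Φ_560(x) is the minimal polynomial of zeta_560 over Q and has degree phi(560) = 192. So Q(zeta_560) is a degree-192 Galois extension with Galois group (Z/560Z)^*. By CRT, (Z/560Z)^* ≅ (Z/16Z)^* × (Z/5Z)^* × (Z/7Z)^*. Each prime-power unit group is (Z/16Z)^* ≅ Z/2Z × Z/4Z; (Z/5Z)^* ≅ Z/4Z; (Z/7Z)^* ≅ Z/6Z. Hence Gal(Q(zeta_560)/Q) ≅ Z/2Z × Z/4Z × Z/4Z × Z/6Z.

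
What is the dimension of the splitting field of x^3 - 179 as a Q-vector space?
[K:Q] = 6

x^3 - 179 has one real root r = 179^(1/3) and two complex roots r*zeta_3, r*zeta_3^2 where zeta_3 = e^(2*pi*i/3). The splitting field is Q(r, zeta_3). [Q(r):Q] = 3 and [Q(zeta_3):Q] = 2 with gcd = 1, so [Q(r, zeta_3):Q] = 3 * 2 = 6.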